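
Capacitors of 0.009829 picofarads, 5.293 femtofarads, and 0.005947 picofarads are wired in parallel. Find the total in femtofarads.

In femtofarads:
  0.009829 picofarads = 0.009829e3 femtofarads = 9.829
  5.293 femtofarads → 5.293
  0.005947 picofarads = 0.005947e3 femtofarads = 5.947
Sum: 9.829 + 5.293 + 5.947 = 21.069

21.069 femtofarads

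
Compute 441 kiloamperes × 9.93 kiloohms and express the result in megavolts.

4379.13 megavolts

441 × 10^3 × 9.93 × 10^3 = 4379.13 × 10^6 V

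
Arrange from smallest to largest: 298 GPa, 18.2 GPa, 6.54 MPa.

298 GPa = 298000000000 Pa
18.2 GPa = 18200000000 Pa
6.54 MPa = 6540000 Pa

6.54 MPa < 18.2 GPa < 298 GPa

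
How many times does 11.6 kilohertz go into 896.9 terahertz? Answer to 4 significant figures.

(896.9e12) / (11.6e3) = 77.319e9

77320000000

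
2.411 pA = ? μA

0.000002411 μA

pico = 1e-12, micro = 1e-6; factor is 1e-6.
2.411 × 1e-6 = 0.000002411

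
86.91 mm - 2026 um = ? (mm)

84.884 mm

In mm:
  86.91 mm → 86.91
  2026 um = 2026e-3 mm = 2.026
Difference: 86.91 - 2.026 = 84.884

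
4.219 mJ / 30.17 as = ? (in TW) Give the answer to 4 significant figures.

139.8 TW

(4.219 × 10⁻³) / (30.17 × 10⁻¹⁸) = 0.139841 × 10¹⁵ W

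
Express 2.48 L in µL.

(no prefix) = 10⁰, micro = 10⁻⁶; factor is 10⁶.
2.48 × 10⁶ = 2480000

2480000 µL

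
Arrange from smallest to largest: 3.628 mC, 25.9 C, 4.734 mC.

3.628 mC < 4.734 mC < 25.9 C

3.628 mC = 0.003628 C
25.9 C = 25.9 C
4.734 mC = 0.004734 C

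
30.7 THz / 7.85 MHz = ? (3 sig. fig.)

(30.7 × 10¹²) / (7.85 × 10⁶) = 3.911 × 10⁶

3910000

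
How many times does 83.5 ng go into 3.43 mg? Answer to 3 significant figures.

41100

(3.43e-3) / (83.5e-9) = 0.04108e6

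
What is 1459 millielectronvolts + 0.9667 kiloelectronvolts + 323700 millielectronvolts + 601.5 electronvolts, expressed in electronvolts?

In electronvolts:
  1459 millielectronvolts = 1459 × 10^-3 electronvolts = 1.459
  0.9667 kiloelectronvolts = 0.9667 × 10^3 electronvolts = 966.7
  323700 millielectronvolts = 323700 × 10^-3 electronvolts = 323.7
  601.5 electronvolts → 601.5
Sum: 1.459 + 966.7 + 323.7 + 601.5 = 1893.359

1893.359 electronvolts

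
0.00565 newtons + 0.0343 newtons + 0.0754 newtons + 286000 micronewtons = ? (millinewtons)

In millinewtons:
  0.00565 newtons = 0.00565 × 10^3 millinewtons = 5.65
  0.0343 newtons = 0.0343 × 10^3 millinewtons = 34.3
  0.0754 newtons = 0.0754 × 10^3 millinewtons = 75.4
  286000 micronewtons = 286000 × 10^-3 millinewtons = 286
Sum: 5.65 + 34.3 + 75.4 + 286 = 401.35

401.35 millinewtons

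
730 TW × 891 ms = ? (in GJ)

730 × 10^12 × 891 × 10^-3 = 650430 × 10^9 J

650430 GJ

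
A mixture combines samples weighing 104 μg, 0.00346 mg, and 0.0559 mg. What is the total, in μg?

163.36 μg

In μg:
  104 μg → 104
  0.00346 mg = 0.00346 × 10³ μg = 3.46
  0.0559 mg = 0.0559 × 10³ μg = 55.9
Sum: 104 + 3.46 + 55.9 = 163.36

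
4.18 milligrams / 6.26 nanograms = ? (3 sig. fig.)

668000

(4.18e-3) / (6.26e-9) = 0.6677e6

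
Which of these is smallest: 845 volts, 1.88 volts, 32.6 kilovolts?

1.88 volts

845 volts = 845 volts
1.88 volts = 1.88 volts
32.6 kilovolts = 32600 volts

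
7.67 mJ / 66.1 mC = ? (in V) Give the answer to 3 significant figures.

(7.67 × 10⁻³) / (66.1 × 10⁻³) = 0.11604 V

0.116 V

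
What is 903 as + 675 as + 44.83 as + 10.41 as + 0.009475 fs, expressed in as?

1642.715 as

In as:
  903 as → 903
  675 as → 675
  44.83 as → 44.83
  10.41 as → 10.41
  0.009475 fs = 0.009475 × 10³ as = 9.475
Sum: 903 + 675 + 44.83 + 10.41 + 9.475 = 1642.715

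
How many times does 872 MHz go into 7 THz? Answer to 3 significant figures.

(7 × 10^12) / (872 × 10^6) = 0.008028 × 10^6

8030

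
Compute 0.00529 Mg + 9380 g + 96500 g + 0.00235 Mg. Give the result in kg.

113.52 kg

In kg:
  0.00529 Mg = 0.00529 × 10^3 kg = 5.29
  9380 g = 9380 × 10^-3 kg = 9.38
  96500 g = 96500 × 10^-3 kg = 96.5
  0.00235 Mg = 0.00235 × 10^3 kg = 2.35
Sum: 5.29 + 9.38 + 96.5 + 2.35 = 113.52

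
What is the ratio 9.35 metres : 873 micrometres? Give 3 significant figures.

10700

(9.35) / (873 × 10⁻⁶) = 0.01071 × 10⁶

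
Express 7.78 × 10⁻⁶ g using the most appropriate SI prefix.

7.78 ug

= 7.78 × 10⁻⁶ g; 10⁻⁶ is micro.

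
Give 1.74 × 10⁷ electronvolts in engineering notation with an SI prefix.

= 17.4 × 10⁶ electronvolts; 10⁶ is mega.

17.4 megaelectronvolts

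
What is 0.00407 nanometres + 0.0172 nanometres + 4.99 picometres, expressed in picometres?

26.26 picometres

In picometres:
  0.00407 nanometres = 0.00407 × 10^3 picometres = 4.07
  0.0172 nanometres = 0.0172 × 10^3 picometres = 17.2
  4.99 picometres → 4.99
Sum: 4.07 + 17.2 + 4.99 = 26.26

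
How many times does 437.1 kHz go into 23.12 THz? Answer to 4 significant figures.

52890000

(23.12 × 10^12) / (437.1 × 10^3) = 0.052894 × 10^9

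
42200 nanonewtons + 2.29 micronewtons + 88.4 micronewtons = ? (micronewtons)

In micronewtons:
  42200 nanonewtons = 42200 × 10⁻³ micronewtons = 42.2
  2.29 micronewtons → 2.29
  88.4 micronewtons → 88.4
Sum: 42.2 + 2.29 + 88.4 = 132.89

132.89 micronewtons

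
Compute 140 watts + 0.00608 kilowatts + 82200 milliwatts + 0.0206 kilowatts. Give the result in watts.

248.88 watts

In watts:
  140 watts → 140
  0.00608 kilowatts = 0.00608e3 watts = 6.08
  82200 milliwatts = 82200e-3 watts = 82.2
  0.0206 kilowatts = 0.0206e3 watts = 20.6
Sum: 140 + 6.08 + 82.2 + 20.6 = 248.88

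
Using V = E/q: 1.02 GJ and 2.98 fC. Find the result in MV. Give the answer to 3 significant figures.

(1.02 × 10⁹) / (2.98 × 10⁻¹⁵) = 0.34228 × 10²⁴ V

342000000000000000 MV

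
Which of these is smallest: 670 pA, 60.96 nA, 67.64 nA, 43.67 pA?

670 pA = 0.00000000067 A
60.96 nA = 0.00000006096 A
67.64 nA = 0.00000006764 A
43.67 pA = 0.00000000004367 A

43.67 pA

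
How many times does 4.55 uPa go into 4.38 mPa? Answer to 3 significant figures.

(4.38 × 10⁻³) / (4.55 × 10⁻⁶) = 0.9626 × 10³

963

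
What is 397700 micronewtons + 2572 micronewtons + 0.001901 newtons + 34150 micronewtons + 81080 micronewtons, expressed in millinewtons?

517.403 millinewtons

In millinewtons:
  397700 micronewtons = 397700 × 10^-3 millinewtons = 397.7
  2572 micronewtons = 2572 × 10^-3 millinewtons = 2.572
  0.001901 newtons = 0.001901 × 10^3 millinewtons = 1.901
  34150 micronewtons = 34150 × 10^-3 millinewtons = 34.15
  81080 micronewtons = 81080 × 10^-3 millinewtons = 81.08
Sum: 397.7 + 2.572 + 1.901 + 34.15 + 81.08 = 517.403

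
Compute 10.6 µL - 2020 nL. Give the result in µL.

8.58 µL

In µL:
  10.6 µL → 10.6
  2020 nL = 2020e-3 µL = 2.02
Difference: 10.6 - 2.02 = 8.58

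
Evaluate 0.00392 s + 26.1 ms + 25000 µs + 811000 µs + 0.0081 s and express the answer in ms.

In ms:
  0.00392 s = 0.00392 × 10^3 ms = 3.92
  26.1 ms → 26.1
  25000 µs = 25000 × 10^-3 ms = 25
  811000 µs = 811000 × 10^-3 ms = 811
  0.0081 s = 0.0081 × 10^3 ms = 8.1
Sum: 3.92 + 26.1 + 25 + 811 + 8.1 = 874.12

874.12 ms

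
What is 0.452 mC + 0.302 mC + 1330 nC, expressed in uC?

In uC:
  0.452 mC = 0.452 × 10^3 uC = 452
  0.302 mC = 0.302 × 10^3 uC = 302
  1330 nC = 1330 × 10^-3 uC = 1.33
Sum: 452 + 302 + 1.33 = 755.33

755.33 uC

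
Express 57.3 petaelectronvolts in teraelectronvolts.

57300 teraelectronvolts

peta = 10¹⁵, tera = 10¹²; factor is 10³.
57.3 × 10³ = 57300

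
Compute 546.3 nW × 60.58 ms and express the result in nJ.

33.094854 nJ

546.3 × 10^-9 × 60.58 × 10^-3 = 33094.854 × 10^-12 J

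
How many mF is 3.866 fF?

0.000000000003866 mF

femto = 1e-15, milli = 1e-3; factor is 1e-12.
3.866 × 1e-12 = 0.000000000003866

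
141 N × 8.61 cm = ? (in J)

12.1401 J

141 × 8.61 × 10⁻² = 1214.01 × 10⁻² J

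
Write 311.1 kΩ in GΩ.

0.0003111 GΩ

kilo = 10^3, giga = 10^9; factor is 10^-6.
311.1 × 10^-6 = 0.0003111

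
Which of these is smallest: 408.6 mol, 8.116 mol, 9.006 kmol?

8.116 mol

408.6 mol = 408.6 mol
8.116 mol = 8.116 mol
9.006 kmol = 9006 mol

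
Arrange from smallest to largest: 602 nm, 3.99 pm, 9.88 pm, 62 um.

3.99 pm < 9.88 pm < 602 nm < 62 um

602 nm = 0.000000602 m
3.99 pm = 0.00000000000399 m
9.88 pm = 0.00000000000988 m
62 um = 0.000062 m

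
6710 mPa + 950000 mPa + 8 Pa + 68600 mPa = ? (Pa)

1033.31 Pa

In Pa:
  6710 mPa = 6710 × 10⁻³ Pa = 6.71
  950000 mPa = 950000 × 10⁻³ Pa = 950
  8 Pa → 8
  68600 mPa = 68600 × 10⁻³ Pa = 68.6
Sum: 6.71 + 950 + 8 + 68.6 = 1033.31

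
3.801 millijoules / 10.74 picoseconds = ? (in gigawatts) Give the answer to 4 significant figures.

0.3539 gigawatts

(3.801 × 10⁻³) / (10.74 × 10⁻¹²) = 0.353911 × 10⁹ W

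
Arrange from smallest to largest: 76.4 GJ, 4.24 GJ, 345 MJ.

76.4 GJ = 76400000000 J
4.24 GJ = 4240000000 J
345 MJ = 345000000 J

345 MJ < 4.24 GJ < 76.4 GJ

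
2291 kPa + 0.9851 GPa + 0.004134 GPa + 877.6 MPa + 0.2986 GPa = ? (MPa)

In MPa:
  2291 kPa = 2291e-3 MPa = 2.291
  0.9851 GPa = 0.9851e3 MPa = 985.1
  0.004134 GPa = 0.004134e3 MPa = 4.134
  877.6 MPa → 877.6
  0.2986 GPa = 0.2986e3 MPa = 298.6
Sum: 2.291 + 985.1 + 4.134 + 877.6 + 298.6 = 2167.725

2167.725 MPa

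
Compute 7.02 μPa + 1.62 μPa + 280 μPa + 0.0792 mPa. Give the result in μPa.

367.84 μPa

In μPa:
  7.02 μPa → 7.02
  1.62 μPa → 1.62
  280 μPa → 280
  0.0792 mPa = 0.0792 × 10³ μPa = 79.2
Sum: 7.02 + 1.62 + 280 + 79.2 = 367.84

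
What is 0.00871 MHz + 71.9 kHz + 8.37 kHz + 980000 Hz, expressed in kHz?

In kHz:
  0.00871 MHz = 0.00871e3 kHz = 8.71
  71.9 kHz → 71.9
  8.37 kHz → 8.37
  980000 Hz = 980000e-3 kHz = 980
Sum: 8.71 + 71.9 + 8.37 + 980 = 1068.98

1068.98 kHz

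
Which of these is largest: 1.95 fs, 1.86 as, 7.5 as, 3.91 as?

1.95 fs = 0.00000000000000195 s
1.86 as = 0.00000000000000000186 s
7.5 as = 0.0000000000000000075 s
3.91 as = 0.00000000000000000391 s

1.95 fs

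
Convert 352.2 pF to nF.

pico = 10^-12, nano = 10^-9; factor is 10^-3.
352.2 × 10^-3 = 0.3522

0.3522 nF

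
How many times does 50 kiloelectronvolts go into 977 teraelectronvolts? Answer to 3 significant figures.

(977 × 10¹²) / (50 × 10³) = 19.54 × 10⁹

19500000000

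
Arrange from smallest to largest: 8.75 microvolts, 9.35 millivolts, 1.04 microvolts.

1.04 microvolts < 8.75 microvolts < 9.35 millivolts

8.75 microvolts = 0.00000875 volts
9.35 millivolts = 0.00935 volts
1.04 microvolts = 0.00000104 volts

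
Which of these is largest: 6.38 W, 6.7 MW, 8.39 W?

6.7 MW

6.38 W = 6.38 W
6.7 MW = 6700000 W
8.39 W = 8.39 W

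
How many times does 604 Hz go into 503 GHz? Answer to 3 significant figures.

(503e9) / (604) = 0.8328e9

833000000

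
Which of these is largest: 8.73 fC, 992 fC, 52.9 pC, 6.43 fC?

52.9 pC

8.73 fC = 0.00000000000000873 C
992 fC = 0.000000000000992 C
52.9 pC = 0.0000000000529 C
6.43 fC = 0.00000000000000643 C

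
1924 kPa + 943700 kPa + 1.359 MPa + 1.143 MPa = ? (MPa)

948.126 MPa

In MPa:
  1924 kPa = 1924 × 10^-3 MPa = 1.924
  943700 kPa = 943700 × 10^-3 MPa = 943.7
  1.359 MPa → 1.359
  1.143 MPa → 1.143
Sum: 1.924 + 943.7 + 1.359 + 1.143 = 948.126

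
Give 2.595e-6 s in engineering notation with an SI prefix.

= 2.595e-6 s; 1e-6 is micro.

2.595 us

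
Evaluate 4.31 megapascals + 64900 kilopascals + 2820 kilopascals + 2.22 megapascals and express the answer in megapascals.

In megapascals:
  4.31 megapascals → 4.31
  64900 kilopascals = 64900e-3 megapascals = 64.9
  2820 kilopascals = 2820e-3 megapascals = 2.82
  2.22 megapascals → 2.22
Sum: 4.31 + 64.9 + 2.82 + 2.22 = 74.25

74.25 megapascals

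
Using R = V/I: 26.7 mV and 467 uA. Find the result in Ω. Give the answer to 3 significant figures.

57.2 Ω

(26.7e-3) / (467e-6) = 0.057173e3 Ω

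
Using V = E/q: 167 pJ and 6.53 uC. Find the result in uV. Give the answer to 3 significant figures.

(167 × 10^-12) / (6.53 × 10^-6) = 25.574 × 10^-6 V

25.6 uV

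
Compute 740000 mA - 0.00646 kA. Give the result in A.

In A:
  740000 mA = 740000 × 10^-3 A = 740
  0.00646 kA = 0.00646 × 10^3 A = 6.46
Difference: 740 - 6.46 = 733.54

733.54 A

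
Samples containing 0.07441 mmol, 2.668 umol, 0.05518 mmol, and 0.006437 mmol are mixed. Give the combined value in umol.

138.695 umol

In umol:
  0.07441 mmol = 0.07441e3 umol = 74.41
  2.668 umol → 2.668
  0.05518 mmol = 0.05518e3 umol = 55.18
  0.006437 mmol = 0.006437e3 umol = 6.437
Sum: 74.41 + 2.668 + 55.18 + 6.437 = 138.695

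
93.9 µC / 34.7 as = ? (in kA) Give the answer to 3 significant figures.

2710000000 kA

(93.9 × 10⁻⁶) / (34.7 × 10⁻¹⁸) = 2.7061 × 10¹² A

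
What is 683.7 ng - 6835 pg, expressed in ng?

In ng:
  683.7 ng → 683.7
  6835 pg = 6835e-3 ng = 6.835
Difference: 683.7 - 6.835 = 676.865

676.865 ng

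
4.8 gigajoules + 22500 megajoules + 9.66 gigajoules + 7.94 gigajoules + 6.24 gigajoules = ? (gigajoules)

51.14 gigajoules

In gigajoules:
  4.8 gigajoules → 4.8
  22500 megajoules = 22500 × 10^-3 gigajoules = 22.5
  9.66 gigajoules → 9.66
  7.94 gigajoules → 7.94
  6.24 gigajoules → 6.24
Sum: 4.8 + 22.5 + 9.66 + 7.94 + 6.24 = 51.14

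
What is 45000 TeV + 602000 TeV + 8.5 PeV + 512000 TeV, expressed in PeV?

In PeV:
  45000 TeV = 45000 × 10⁻³ PeV = 45
  602000 TeV = 602000 × 10⁻³ PeV = 602
  8.5 PeV → 8.5
  512000 TeV = 512000 × 10⁻³ PeV = 512
Sum: 45 + 602 + 8.5 + 512 = 1167.5

1167.5 PeV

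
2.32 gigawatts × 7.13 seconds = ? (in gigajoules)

16.5416 gigajoules

2.32 × 10⁹ × 7.13 = 16.5416 × 10⁹ J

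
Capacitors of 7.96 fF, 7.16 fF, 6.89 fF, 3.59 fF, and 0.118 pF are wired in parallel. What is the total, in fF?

In fF:
  7.96 fF → 7.96
  7.16 fF → 7.16
  6.89 fF → 6.89
  3.59 fF → 3.59
  0.118 pF = 0.118e3 fF = 118
Sum: 7.96 + 7.16 + 6.89 + 3.59 + 118 = 143.6

143.6 fF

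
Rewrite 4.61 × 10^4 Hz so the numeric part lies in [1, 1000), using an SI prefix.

46.1 kHz

= 46.1 × 10^3 Hz; 10^3 is kilo.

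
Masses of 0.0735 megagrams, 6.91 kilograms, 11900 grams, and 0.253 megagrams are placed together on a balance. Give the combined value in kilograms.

345.31 kilograms

In kilograms:
  0.0735 megagrams = 0.0735 × 10^3 kilograms = 73.5
  6.91 kilograms → 6.91
  11900 grams = 11900 × 10^-3 kilograms = 11.9
  0.253 megagrams = 0.253 × 10^3 kilograms = 253
Sum: 73.5 + 6.91 + 11.9 + 253 = 345.31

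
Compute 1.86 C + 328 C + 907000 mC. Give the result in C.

1236.86 C

In C:
  1.86 C → 1.86
  328 C → 328
  907000 mC = 907000 × 10⁻³ C = 907
Sum: 1.86 + 328 + 907 = 1236.86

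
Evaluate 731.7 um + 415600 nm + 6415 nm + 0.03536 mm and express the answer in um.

1189.075 um

In um:
  731.7 um → 731.7
  415600 nm = 415600 × 10^-3 um = 415.6
  6415 nm = 6415 × 10^-3 um = 6.415
  0.03536 mm = 0.03536 × 10^3 um = 35.36
Sum: 731.7 + 415.6 + 6.415 + 35.36 = 1189.075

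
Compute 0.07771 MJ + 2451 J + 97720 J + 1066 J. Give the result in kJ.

178.947 kJ

In kJ:
  0.07771 MJ = 0.07771e3 kJ = 77.71
  2451 J = 2451e-3 kJ = 2.451
  97720 J = 97720e-3 kJ = 97.72
  1066 J = 1066e-3 kJ = 1.066
Sum: 77.71 + 2.451 + 97.72 + 1.066 = 178.947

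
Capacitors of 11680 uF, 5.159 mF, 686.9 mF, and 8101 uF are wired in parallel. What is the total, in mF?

In mF:
  11680 uF = 11680 × 10^-3 mF = 11.68
  5.159 mF → 5.159
  686.9 mF → 686.9
  8101 uF = 8101 × 10^-3 mF = 8.101
Sum: 11.68 + 5.159 + 686.9 + 8.101 = 711.84

711.84 mF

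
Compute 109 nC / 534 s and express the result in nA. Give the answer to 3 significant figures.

(109 × 10^-9) / (534) = 0.20412 × 10^-9 A

0.204 nA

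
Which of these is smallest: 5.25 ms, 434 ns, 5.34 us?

434 ns

5.25 ms = 0.00525 s
434 ns = 0.000000434 s
5.34 us = 0.00000534 s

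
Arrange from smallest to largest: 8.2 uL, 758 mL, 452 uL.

8.2 uL = 0.0000082 L
758 mL = 0.758 L
452 uL = 0.000452 L

8.2 uL < 452 uL < 758 mL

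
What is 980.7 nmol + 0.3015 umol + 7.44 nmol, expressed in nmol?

1289.64 nmol

In nmol:
  980.7 nmol → 980.7
  0.3015 umol = 0.3015e3 nmol = 301.5
  7.44 nmol → 7.44
Sum: 980.7 + 301.5 + 7.44 = 1289.64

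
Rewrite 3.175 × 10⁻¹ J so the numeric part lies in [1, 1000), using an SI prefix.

= 317.5 × 10⁻³ J; 10⁻³ is milli.

317.5 mJ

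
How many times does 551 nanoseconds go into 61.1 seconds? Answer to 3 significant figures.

(61.1) / (551 × 10⁻⁹) = 0.1109 × 10⁹

111000000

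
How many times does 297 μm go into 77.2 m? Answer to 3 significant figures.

260000

(77.2) / (297 × 10⁻⁶) = 0.2599 × 10⁶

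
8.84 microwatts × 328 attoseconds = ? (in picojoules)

0.00000000289952 picojoules

8.84e-6 × 328e-18 = 2899.52e-24 J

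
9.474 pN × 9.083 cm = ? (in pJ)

0.86052342 pJ

9.474e-12 × 9.083e-2 = 86.052342e-14 J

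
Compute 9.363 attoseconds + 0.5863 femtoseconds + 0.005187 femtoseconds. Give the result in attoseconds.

600.85 attoseconds

In attoseconds:
  9.363 attoseconds → 9.363
  0.5863 femtoseconds = 0.5863e3 attoseconds = 586.3
  0.005187 femtoseconds = 0.005187e3 attoseconds = 5.187
Sum: 9.363 + 586.3 + 5.187 = 600.85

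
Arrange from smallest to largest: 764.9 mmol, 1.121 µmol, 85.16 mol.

1.121 µmol < 764.9 mmol < 85.16 mol

764.9 mmol = 0.7649 mol
1.121 µmol = 0.000001121 mol
85.16 mol = 85.16 mol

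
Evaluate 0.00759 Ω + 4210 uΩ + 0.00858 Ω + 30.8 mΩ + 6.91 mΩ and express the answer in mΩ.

In mΩ:
  0.00759 Ω = 0.00759e3 mΩ = 7.59
  4210 uΩ = 4210e-3 mΩ = 4.21
  0.00858 Ω = 0.00858e3 mΩ = 8.58
  30.8 mΩ → 30.8
  6.91 mΩ → 6.91
Sum: 7.59 + 4.21 + 8.58 + 30.8 + 6.91 = 58.09

58.09 mΩ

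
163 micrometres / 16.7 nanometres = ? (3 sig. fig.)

9760

(163 × 10⁻⁶) / (16.7 × 10⁻⁹) = 9.76 × 10³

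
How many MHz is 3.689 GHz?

3689 MHz

giga = 10⁹, mega = 10⁶; factor is 10³.
3.689 × 10³ = 3689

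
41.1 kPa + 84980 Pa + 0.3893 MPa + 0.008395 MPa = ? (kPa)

523.775 kPa

In kPa:
  41.1 kPa → 41.1
  84980 Pa = 84980 × 10^-3 kPa = 84.98
  0.3893 MPa = 0.3893 × 10^3 kPa = 389.3
  0.008395 MPa = 0.008395 × 10^3 kPa = 8.395
Sum: 41.1 + 84.98 + 389.3 + 8.395 = 523.775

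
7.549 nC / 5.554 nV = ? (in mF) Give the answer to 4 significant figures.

1359 mF

(7.549 × 10⁻⁹) / (5.554 × 10⁻⁹) = 1.3592 F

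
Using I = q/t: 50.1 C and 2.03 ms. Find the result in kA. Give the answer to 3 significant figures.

(50.1) / (2.03 × 10^-3) = 24.68 × 10^3 A

24.7 kA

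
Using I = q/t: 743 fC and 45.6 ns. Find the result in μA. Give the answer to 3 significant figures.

16.3 μA

(743 × 10^-15) / (45.6 × 10^-9) = 16.294 × 10^-6 A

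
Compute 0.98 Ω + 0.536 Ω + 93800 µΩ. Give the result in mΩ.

In mΩ:
  0.98 Ω = 0.98 × 10^3 mΩ = 980
  0.536 Ω = 0.536 × 10^3 mΩ = 536
  93800 µΩ = 93800 × 10^-3 mΩ = 93.8
Sum: 980 + 536 + 93.8 = 1609.8

1609.8 mΩ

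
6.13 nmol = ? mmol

0.00000613 mmol

nano = 10⁻⁹, milli = 10⁻³; factor is 10⁻⁶.
6.13 × 10⁻⁶ = 0.00000613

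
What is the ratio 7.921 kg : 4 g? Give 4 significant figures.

1980

(7.921 × 10³) / (4) = 1.9802 × 10³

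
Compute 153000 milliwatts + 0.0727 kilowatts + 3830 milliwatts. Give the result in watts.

229.53 watts

In watts:
  153000 milliwatts = 153000 × 10^-3 watts = 153
  0.0727 kilowatts = 0.0727 × 10^3 watts = 72.7
  3830 milliwatts = 3830 × 10^-3 watts = 3.83
Sum: 153 + 72.7 + 3.83 = 229.53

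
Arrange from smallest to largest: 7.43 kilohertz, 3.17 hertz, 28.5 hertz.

7.43 kilohertz = 7430 hertz
3.17 hertz = 3.17 hertz
28.5 hertz = 28.5 hertz

3.17 hertz < 28.5 hertz < 7.43 kilohertz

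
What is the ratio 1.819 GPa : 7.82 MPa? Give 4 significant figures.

(1.819e9) / (7.82e6) = 0.23261e3

232.6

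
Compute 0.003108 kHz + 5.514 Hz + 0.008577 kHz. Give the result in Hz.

17.199 Hz

In Hz:
  0.003108 kHz = 0.003108 × 10^3 Hz = 3.108
  5.514 Hz → 5.514
  0.008577 kHz = 0.008577 × 10^3 Hz = 8.577
Sum: 3.108 + 5.514 + 8.577 = 17.199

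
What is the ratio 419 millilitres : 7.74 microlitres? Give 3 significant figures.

(419 × 10^-3) / (7.74 × 10^-6) = 54.13 × 10^3

54100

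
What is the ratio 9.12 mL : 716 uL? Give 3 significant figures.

12.7

(9.12 × 10⁻³) / (716 × 10⁻⁶) = 0.01274 × 10³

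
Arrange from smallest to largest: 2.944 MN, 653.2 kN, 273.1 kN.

273.1 kN < 653.2 kN < 2.944 MN

2.944 MN = 2944000 N
653.2 kN = 653200 N
273.1 kN = 273100 N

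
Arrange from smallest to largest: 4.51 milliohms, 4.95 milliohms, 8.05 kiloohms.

4.51 milliohms < 4.95 milliohms < 8.05 kiloohms

4.51 milliohms = 0.00451 ohms
4.95 milliohms = 0.00495 ohms
8.05 kiloohms = 8050 ohms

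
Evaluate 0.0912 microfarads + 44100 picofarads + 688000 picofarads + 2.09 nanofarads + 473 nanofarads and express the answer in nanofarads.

1298.39 nanofarads

In nanofarads:
  0.0912 microfarads = 0.0912 × 10³ nanofarads = 91.2
  44100 picofarads = 44100 × 10⁻³ nanofarads = 44.1
  688000 picofarads = 688000 × 10⁻³ nanofarads = 688
  2.09 nanofarads → 2.09
  473 nanofarads → 473
Sum: 91.2 + 44.1 + 688 + 2.09 + 473 = 1298.39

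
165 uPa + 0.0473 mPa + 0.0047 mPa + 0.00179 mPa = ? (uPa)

In uPa:
  165 uPa → 165
  0.0473 mPa = 0.0473 × 10^3 uPa = 47.3
  0.0047 mPa = 0.0047 × 10^3 uPa = 4.7
  0.00179 mPa = 0.00179 × 10^3 uPa = 1.79
Sum: 165 + 47.3 + 4.7 + 1.79 = 218.79

218.79 uPa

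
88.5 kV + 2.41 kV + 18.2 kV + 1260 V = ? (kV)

110.37 kV

In kV:
  88.5 kV → 88.5
  2.41 kV → 2.41
  18.2 kV → 18.2
  1260 V = 1260e-3 kV = 1.26
Sum: 88.5 + 2.41 + 18.2 + 1.26 = 110.37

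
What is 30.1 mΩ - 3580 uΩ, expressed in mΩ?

In mΩ:
  30.1 mΩ → 30.1
  3580 uΩ = 3580 × 10^-3 mΩ = 3.58
Difference: 30.1 - 3.58 = 26.52

26.52 mΩ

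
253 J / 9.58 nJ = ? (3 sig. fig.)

26400000000

(253) / (9.58 × 10⁻⁹) = 26.41 × 10⁹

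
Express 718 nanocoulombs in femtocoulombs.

718000000 femtocoulombs

nano = 10⁻⁹, femto = 10⁻¹⁵; factor is 10⁶.
718 × 10⁶ = 718000000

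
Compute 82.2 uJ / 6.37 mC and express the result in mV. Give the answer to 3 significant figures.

(82.2 × 10^-6) / (6.37 × 10^-3) = 12.904 × 10^-3 V

12.9 mV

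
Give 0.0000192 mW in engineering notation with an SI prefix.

= 19.2 × 10^-9 W; 10^-9 is nano.

19.2 nW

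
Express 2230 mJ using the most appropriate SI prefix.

2.23 J

= 2.23 J; mantissa already in [1, 1000).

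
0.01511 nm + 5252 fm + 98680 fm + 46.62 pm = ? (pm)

165.662 pm

In pm:
  0.01511 nm = 0.01511e3 pm = 15.11
  5252 fm = 5252e-3 pm = 5.252
  98680 fm = 98680e-3 pm = 98.68
  46.62 pm → 46.62
Sum: 15.11 + 5.252 + 98.68 + 46.62 = 165.662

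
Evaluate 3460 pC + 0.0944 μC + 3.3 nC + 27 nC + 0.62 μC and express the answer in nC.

748.16 nC

In nC:
  3460 pC = 3460e-3 nC = 3.46
  0.0944 μC = 0.0944e3 nC = 94.4
  3.3 nC → 3.3
  27 nC → 27
  0.62 μC = 0.62e3 nC = 620
Sum: 3.46 + 94.4 + 3.3 + 27 + 620 = 748.16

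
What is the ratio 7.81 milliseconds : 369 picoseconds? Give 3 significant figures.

(7.81 × 10⁻³) / (369 × 10⁻¹²) = 0.02117 × 10⁹

21200000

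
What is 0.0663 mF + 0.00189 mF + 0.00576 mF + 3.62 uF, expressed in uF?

In uF:
  0.0663 mF = 0.0663 × 10³ uF = 66.3
  0.00189 mF = 0.00189 × 10³ uF = 1.89
  0.00576 mF = 0.00576 × 10³ uF = 5.76
  3.62 uF → 3.62
Sum: 66.3 + 1.89 + 5.76 + 3.62 = 77.57

77.57 uF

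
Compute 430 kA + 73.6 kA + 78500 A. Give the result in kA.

In kA:
  430 kA → 430
  73.6 kA → 73.6
  78500 A = 78500e-3 kA = 78.5
Sum: 430 + 73.6 + 78.5 = 582.1

582.1 kA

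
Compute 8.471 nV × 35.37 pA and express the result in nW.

8.471e-9 × 35.37e-12 = 299.61927e-21 W

0.00000000029961927 nW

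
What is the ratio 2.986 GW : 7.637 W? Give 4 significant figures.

391000000

(2.986 × 10^9) / (7.637) = 0.39099 × 10^9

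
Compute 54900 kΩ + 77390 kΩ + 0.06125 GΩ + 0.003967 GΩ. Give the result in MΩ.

197.507 MΩ

In MΩ:
  54900 kΩ = 54900e-3 MΩ = 54.9
  77390 kΩ = 77390e-3 MΩ = 77.39
  0.06125 GΩ = 0.06125e3 MΩ = 61.25
  0.003967 GΩ = 0.003967e3 MΩ = 3.967
Sum: 54.9 + 77.39 + 61.25 + 3.967 = 197.507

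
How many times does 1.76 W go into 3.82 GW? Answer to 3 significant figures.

(3.82e9) / (1.76) = 2.17e9

2170000000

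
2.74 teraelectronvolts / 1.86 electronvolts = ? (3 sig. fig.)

1470000000000

(2.74 × 10^12) / (1.86) = 1.473 × 10^12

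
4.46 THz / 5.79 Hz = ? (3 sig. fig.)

(4.46 × 10¹²) / (5.79) = 0.7703 × 10¹²

770000000000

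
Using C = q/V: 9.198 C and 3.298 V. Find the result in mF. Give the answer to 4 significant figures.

(9.198) / (3.298) = 2.78896 F

2789 mF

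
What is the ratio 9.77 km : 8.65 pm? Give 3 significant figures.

1130000000000000

(9.77 × 10³) / (8.65 × 10⁻¹²) = 1.129 × 10¹⁵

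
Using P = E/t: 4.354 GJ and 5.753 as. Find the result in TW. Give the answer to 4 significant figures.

756800000000000 TW

(4.354 × 10^9) / (5.753 × 10^-18) = 0.756823 × 10^27 W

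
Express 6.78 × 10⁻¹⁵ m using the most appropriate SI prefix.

6.78 fm

= 6.78 × 10⁻¹⁵ m; 10⁻¹⁵ is femto.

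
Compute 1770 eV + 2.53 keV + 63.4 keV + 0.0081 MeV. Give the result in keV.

In keV:
  1770 eV = 1770 × 10^-3 keV = 1.77
  2.53 keV → 2.53
  63.4 keV → 63.4
  0.0081 MeV = 0.0081 × 10^3 keV = 8.1
Sum: 1.77 + 2.53 + 63.4 + 8.1 = 75.8

75.8 keV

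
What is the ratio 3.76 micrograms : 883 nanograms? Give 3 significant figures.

(3.76 × 10⁻⁶) / (883 × 10⁻⁹) = 0.004258 × 10³

4.26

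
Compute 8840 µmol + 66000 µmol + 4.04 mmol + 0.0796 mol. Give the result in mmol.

In mmol:
  8840 µmol = 8840 × 10^-3 mmol = 8.84
  66000 µmol = 66000 × 10^-3 mmol = 66
  4.04 mmol → 4.04
  0.0796 mol = 0.0796 × 10^3 mmol = 79.6
Sum: 8.84 + 66 + 4.04 + 79.6 = 158.48

158.48 mmol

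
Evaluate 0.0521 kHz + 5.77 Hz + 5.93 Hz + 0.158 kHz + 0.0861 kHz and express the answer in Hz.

307.9 Hz

In Hz:
  0.0521 kHz = 0.0521 × 10³ Hz = 52.1
  5.77 Hz → 5.77
  5.93 Hz → 5.93
  0.158 kHz = 0.158 × 10³ Hz = 158
  0.0861 kHz = 0.0861 × 10³ Hz = 86.1
Sum: 52.1 + 5.77 + 5.93 + 158 + 86.1 = 307.9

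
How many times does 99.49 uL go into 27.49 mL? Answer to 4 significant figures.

276.3

(27.49e-3) / (99.49e-6) = 0.27631e3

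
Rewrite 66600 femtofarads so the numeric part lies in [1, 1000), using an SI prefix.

66.6 picofarads

= 66.6 × 10^-12 farads; 10^-12 is pico.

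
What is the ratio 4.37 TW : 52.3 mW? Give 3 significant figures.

83600000000000

(4.37 × 10^12) / (52.3 × 10^-3) = 0.08356 × 10^15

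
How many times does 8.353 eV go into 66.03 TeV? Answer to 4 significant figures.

(66.03e12) / (8.353) = 7.9049e12

7905000000000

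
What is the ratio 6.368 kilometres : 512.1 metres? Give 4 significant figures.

(6.368e3) / (512.1) = 0.012435e3

12.44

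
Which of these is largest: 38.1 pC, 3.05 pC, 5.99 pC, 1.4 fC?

38.1 pC

38.1 pC = 0.0000000000381 C
3.05 pC = 0.00000000000305 C
5.99 pC = 0.00000000000599 C
1.4 fC = 0.0000000000000014 C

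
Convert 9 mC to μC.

9000 μC

milli = 10⁻³, micro = 10⁻⁶; factor is 10³.
9 × 10³ = 9000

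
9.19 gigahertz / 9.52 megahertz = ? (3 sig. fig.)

965

(9.19 × 10^9) / (9.52 × 10^6) = 0.9653 × 10^3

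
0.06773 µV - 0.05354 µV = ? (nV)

In nV:
  0.06773 µV = 0.06773 × 10^3 nV = 67.73
  0.05354 µV = 0.05354 × 10^3 nV = 53.54
Difference: 67.73 - 53.54 = 14.19

14.19 nV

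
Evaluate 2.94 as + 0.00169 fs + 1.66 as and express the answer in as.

In as:
  2.94 as → 2.94
  0.00169 fs = 0.00169e3 as = 1.69
  1.66 as → 1.66
Sum: 2.94 + 1.69 + 1.66 = 6.29

6.29 as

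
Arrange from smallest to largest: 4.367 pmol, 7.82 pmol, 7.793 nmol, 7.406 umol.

4.367 pmol < 7.82 pmol < 7.793 nmol < 7.406 umol

4.367 pmol = 0.000000000004367 mol
7.82 pmol = 0.00000000000782 mol
7.793 nmol = 0.000000007793 mol
7.406 umol = 0.000007406 mol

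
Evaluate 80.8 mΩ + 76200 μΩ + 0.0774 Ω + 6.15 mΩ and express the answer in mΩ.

In mΩ:
  80.8 mΩ → 80.8
  76200 μΩ = 76200e-3 mΩ = 76.2
  0.0774 Ω = 0.0774e3 mΩ = 77.4
  6.15 mΩ → 6.15
Sum: 80.8 + 76.2 + 77.4 + 6.15 = 240.55

240.55 mΩ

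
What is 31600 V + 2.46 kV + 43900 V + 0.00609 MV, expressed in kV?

84.05 kV

In kV:
  31600 V = 31600 × 10⁻³ kV = 31.6
  2.46 kV → 2.46
  43900 V = 43900 × 10⁻³ kV = 43.9
  0.00609 MV = 0.00609 × 10³ kV = 6.09
Sum: 31.6 + 2.46 + 43.9 + 6.09 = 84.05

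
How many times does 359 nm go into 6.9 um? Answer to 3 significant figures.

19.2

(6.9 × 10^-6) / (359 × 10^-9) = 0.01922 × 10^3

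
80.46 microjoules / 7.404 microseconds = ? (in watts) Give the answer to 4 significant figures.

(80.46 × 10⁻⁶) / (7.404 × 10⁻⁶) = 10.8671 W

10.87 watts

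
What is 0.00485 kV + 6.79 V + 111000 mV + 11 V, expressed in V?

133.64 V

In V:
  0.00485 kV = 0.00485 × 10^3 V = 4.85
  6.79 V → 6.79
  111000 mV = 111000 × 10^-3 V = 111
  11 V → 11
Sum: 4.85 + 6.79 + 111 + 11 = 133.64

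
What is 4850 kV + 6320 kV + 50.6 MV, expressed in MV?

In MV:
  4850 kV = 4850e-3 MV = 4.85
  6320 kV = 6320e-3 MV = 6.32
  50.6 MV → 50.6
Sum: 4.85 + 6.32 + 50.6 = 61.77

61.77 MV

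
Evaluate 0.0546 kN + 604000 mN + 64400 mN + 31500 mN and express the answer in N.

754.5 N

In N:
  0.0546 kN = 0.0546e3 N = 54.6
  604000 mN = 604000e-3 N = 604
  64400 mN = 64400e-3 N = 64.4
  31500 mN = 31500e-3 N = 31.5
Sum: 54.6 + 604 + 64.4 + 31.5 = 754.5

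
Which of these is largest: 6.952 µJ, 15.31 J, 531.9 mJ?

15.31 J

6.952 µJ = 0.000006952 J
15.31 J = 15.31 J
531.9 mJ = 0.5319 J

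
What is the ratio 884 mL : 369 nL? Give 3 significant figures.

(884e-3) / (369e-9) = 2.396e6

2400000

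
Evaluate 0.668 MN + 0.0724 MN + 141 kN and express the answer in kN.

881.4 kN

In kN:
  0.668 MN = 0.668 × 10³ kN = 668
  0.0724 MN = 0.0724 × 10³ kN = 72.4
  141 kN → 141
Sum: 668 + 72.4 + 141 = 881.4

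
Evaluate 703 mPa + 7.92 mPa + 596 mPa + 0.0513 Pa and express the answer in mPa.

1358.22 mPa

In mPa:
  703 mPa → 703
  7.92 mPa → 7.92
  596 mPa → 596
  0.0513 Pa = 0.0513e3 mPa = 51.3
Sum: 703 + 7.92 + 596 + 51.3 = 1358.22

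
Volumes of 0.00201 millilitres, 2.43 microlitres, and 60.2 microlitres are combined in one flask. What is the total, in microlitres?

In microlitres:
  0.00201 millilitres = 0.00201 × 10³ microlitres = 2.01
  2.43 microlitres → 2.43
  60.2 microlitres → 60.2
Sum: 2.01 + 2.43 + 60.2 = 64.64

64.64 microlitres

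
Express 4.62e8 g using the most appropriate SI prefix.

462 Mg

= 462e6 g; 1e6 is mega.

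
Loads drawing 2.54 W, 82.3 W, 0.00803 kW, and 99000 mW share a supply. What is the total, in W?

191.87 W

In W:
  2.54 W → 2.54
  82.3 W → 82.3
  0.00803 kW = 0.00803e3 W = 8.03
  99000 mW = 99000e-3 W = 99
Sum: 2.54 + 82.3 + 8.03 + 99 = 191.87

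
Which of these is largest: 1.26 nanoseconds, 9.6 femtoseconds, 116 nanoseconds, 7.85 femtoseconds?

1.26 nanoseconds = 0.00000000126 seconds
9.6 femtoseconds = 0.0000000000000096 seconds
116 nanoseconds = 0.000000116 seconds
7.85 femtoseconds = 0.00000000000000785 seconds

116 nanoseconds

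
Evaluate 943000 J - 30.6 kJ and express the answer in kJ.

912.4 kJ

In kJ:
  943000 J = 943000 × 10^-3 kJ = 943
  30.6 kJ → 30.6
Difference: 943 - 30.6 = 912.4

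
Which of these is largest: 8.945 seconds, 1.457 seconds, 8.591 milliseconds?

8.945 seconds

8.945 seconds = 8.945 seconds
1.457 seconds = 1.457 seconds
8.591 milliseconds = 0.008591 seconds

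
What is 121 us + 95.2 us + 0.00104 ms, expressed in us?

In us:
  121 us → 121
  95.2 us → 95.2
  0.00104 ms = 0.00104e3 us = 1.04
Sum: 121 + 95.2 + 1.04 = 217.24

217.24 us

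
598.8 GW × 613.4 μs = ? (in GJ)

598.8 × 10^9 × 613.4 × 10^-6 = 367303.92 × 10^3 J

0.36730392 GJ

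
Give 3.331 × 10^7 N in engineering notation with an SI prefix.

= 33.31 × 10^6 N; 10^6 is mega.

33.31 MN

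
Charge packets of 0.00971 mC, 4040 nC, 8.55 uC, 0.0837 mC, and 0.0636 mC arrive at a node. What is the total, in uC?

In uC:
  0.00971 mC = 0.00971e3 uC = 9.71
  4040 nC = 4040e-3 uC = 4.04
  8.55 uC → 8.55
  0.0837 mC = 0.0837e3 uC = 83.7
  0.0636 mC = 0.0636e3 uC = 63.6
Sum: 9.71 + 4.04 + 8.55 + 83.7 + 63.6 = 169.6

169.6 uC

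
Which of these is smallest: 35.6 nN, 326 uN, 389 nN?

35.6 nN

35.6 nN = 0.0000000356 N
326 uN = 0.000326 N
389 nN = 0.000000389 N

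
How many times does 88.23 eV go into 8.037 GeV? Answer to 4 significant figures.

(8.037e9) / (88.23) = 0.091091e9

91090000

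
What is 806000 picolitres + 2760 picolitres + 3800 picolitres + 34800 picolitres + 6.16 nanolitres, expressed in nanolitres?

853.52 nanolitres

In nanolitres:
  806000 picolitres = 806000 × 10⁻³ nanolitres = 806
  2760 picolitres = 2760 × 10⁻³ nanolitres = 2.76
  3800 picolitres = 3800 × 10⁻³ nanolitres = 3.8
  34800 picolitres = 34800 × 10⁻³ nanolitres = 34.8
  6.16 nanolitres → 6.16
Sum: 806 + 2.76 + 3.8 + 34.8 + 6.16 = 853.52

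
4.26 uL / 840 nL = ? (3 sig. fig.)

(4.26 × 10⁻⁶) / (840 × 10⁻⁹) = 0.005071 × 10³

5.07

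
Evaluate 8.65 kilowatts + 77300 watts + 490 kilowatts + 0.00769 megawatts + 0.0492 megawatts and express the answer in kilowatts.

632.84 kilowatts

In kilowatts:
  8.65 kilowatts → 8.65
  77300 watts = 77300 × 10^-3 kilowatts = 77.3
  490 kilowatts → 490
  0.00769 megawatts = 0.00769 × 10^3 kilowatts = 7.69
  0.0492 megawatts = 0.0492 × 10^3 kilowatts = 49.2
Sum: 8.65 + 77.3 + 490 + 7.69 + 49.2 = 632.84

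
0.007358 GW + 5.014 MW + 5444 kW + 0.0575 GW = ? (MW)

75.316 MW

In MW:
  0.007358 GW = 0.007358 × 10^3 MW = 7.358
  5.014 MW → 5.014
  5444 kW = 5444 × 10^-3 MW = 5.444
  0.0575 GW = 0.0575 × 10^3 MW = 57.5
Sum: 7.358 + 5.014 + 5.444 + 57.5 = 75.316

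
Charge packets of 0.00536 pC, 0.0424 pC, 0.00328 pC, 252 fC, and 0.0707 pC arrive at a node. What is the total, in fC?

In fC:
  0.00536 pC = 0.00536 × 10³ fC = 5.36
  0.0424 pC = 0.0424 × 10³ fC = 42.4
  0.00328 pC = 0.00328 × 10³ fC = 3.28
  252 fC → 252
  0.0707 pC = 0.0707 × 10³ fC = 70.7
Sum: 5.36 + 42.4 + 3.28 + 252 + 70.7 = 373.74

373.74 fC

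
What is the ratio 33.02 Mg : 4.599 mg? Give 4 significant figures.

(33.02 × 10⁶) / (4.599 × 10⁻³) = 7.1798 × 10⁹

7180000000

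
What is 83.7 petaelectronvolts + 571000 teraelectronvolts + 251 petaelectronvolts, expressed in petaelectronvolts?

905.7 petaelectronvolts

In petaelectronvolts:
  83.7 petaelectronvolts → 83.7
  571000 teraelectronvolts = 571000 × 10⁻³ petaelectronvolts = 571
  251 petaelectronvolts → 251
Sum: 83.7 + 571 + 251 = 905.7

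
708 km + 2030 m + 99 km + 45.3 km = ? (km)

854.33 km

In km:
  708 km → 708
  2030 m = 2030e-3 km = 2.03
  99 km → 99
  45.3 km → 45.3
Sum: 708 + 2.03 + 99 + 45.3 = 854.33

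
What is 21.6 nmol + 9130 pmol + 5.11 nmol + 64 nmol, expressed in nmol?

In nmol:
  21.6 nmol → 21.6
  9130 pmol = 9130 × 10^-3 nmol = 9.13
  5.11 nmol → 5.11
  64 nmol → 64
Sum: 21.6 + 9.13 + 5.11 + 64 = 99.84

99.84 nmol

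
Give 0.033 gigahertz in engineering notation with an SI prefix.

= 33 × 10^6 hertz; 10^6 is mega.

33 megahertz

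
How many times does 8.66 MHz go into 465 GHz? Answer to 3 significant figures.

53700

(465 × 10^9) / (8.66 × 10^6) = 53.7 × 10^3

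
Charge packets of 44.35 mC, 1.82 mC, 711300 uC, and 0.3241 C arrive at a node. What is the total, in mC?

1081.57 mC

In mC:
  44.35 mC → 44.35
  1.82 mC → 1.82
  711300 uC = 711300e-3 mC = 711.3
  0.3241 C = 0.3241e3 mC = 324.1
Sum: 44.35 + 1.82 + 711.3 + 324.1 = 1081.57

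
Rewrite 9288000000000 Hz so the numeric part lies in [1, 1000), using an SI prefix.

9.288 THz

= 9.288 × 10^12 Hz; 10^12 is tera.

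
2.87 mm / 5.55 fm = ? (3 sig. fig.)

517000000000

(2.87e-3) / (5.55e-15) = 0.5171e12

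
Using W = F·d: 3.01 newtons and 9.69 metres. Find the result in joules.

29.1669 joules

3.01 × 9.69 = 29.1669 J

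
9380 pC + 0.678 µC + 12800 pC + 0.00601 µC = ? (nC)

In nC:
  9380 pC = 9380e-3 nC = 9.38
  0.678 µC = 0.678e3 nC = 678
  12800 pC = 12800e-3 nC = 12.8
  0.00601 µC = 0.00601e3 nC = 6.01
Sum: 9.38 + 678 + 12.8 + 6.01 = 706.19

706.19 nC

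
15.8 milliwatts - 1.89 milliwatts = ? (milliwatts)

In milliwatts:
  15.8 milliwatts → 15.8
  1.89 milliwatts → 1.89
Difference: 15.8 - 1.89 = 13.91

13.91 milliwatts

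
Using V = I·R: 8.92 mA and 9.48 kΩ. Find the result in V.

84.5616 V

8.92 × 10^-3 × 9.48 × 10^3 = 84.5616 V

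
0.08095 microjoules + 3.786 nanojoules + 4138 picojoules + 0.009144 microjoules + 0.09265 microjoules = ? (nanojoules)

In nanojoules:
  0.08095 microjoules = 0.08095e3 nanojoules = 80.95
  3.786 nanojoules → 3.786
  4138 picojoules = 4138e-3 nanojoules = 4.138
  0.009144 microjoules = 0.009144e3 nanojoules = 9.144
  0.09265 microjoules = 0.09265e3 nanojoules = 92.65
Sum: 80.95 + 3.786 + 4.138 + 9.144 + 92.65 = 190.668

190.668 nanojoules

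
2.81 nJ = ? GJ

0.00000000000000000281 GJ

nano = 1e-9, giga = 1e9; factor is 1e-18.
2.81 × 1e-18 = 0.00000000000000000281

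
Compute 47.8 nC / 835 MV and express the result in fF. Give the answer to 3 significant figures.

0.0572 fF

(47.8e-9) / (835e6) = 0.057246e-15 F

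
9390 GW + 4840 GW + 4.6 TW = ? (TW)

18.83 TW

In TW:
  9390 GW = 9390e-3 TW = 9.39
  4840 GW = 4840e-3 TW = 4.84
  4.6 TW → 4.6
Sum: 9.39 + 4.84 + 4.6 = 18.83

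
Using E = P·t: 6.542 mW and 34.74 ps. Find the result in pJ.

6.542e-3 × 34.74e-12 = 227.26908e-15 J

0.22726908 pJ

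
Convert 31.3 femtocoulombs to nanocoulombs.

femto = 10^-15, nano = 10^-9; factor is 10^-6.
31.3 × 10^-6 = 0.0000313

0.0000313 nanocoulombs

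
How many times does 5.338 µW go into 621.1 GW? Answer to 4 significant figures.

116400000000000000

(621.1e9) / (5.338e-6) = 116.35e15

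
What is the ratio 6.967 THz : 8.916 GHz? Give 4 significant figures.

(6.967e12) / (8.916e9) = 0.7814e3

781.4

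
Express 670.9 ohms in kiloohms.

(no prefix) = 10^0, kilo = 10^3; factor is 10^-3.
670.9 × 10^-3 = 0.6709

0.6709 kiloohms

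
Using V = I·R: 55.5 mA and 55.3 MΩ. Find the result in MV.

55.5e-3 × 55.3e6 = 3069.15e3 V

3.06915 MV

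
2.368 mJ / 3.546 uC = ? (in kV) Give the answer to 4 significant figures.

0.6678 kV

(2.368 × 10^-3) / (3.546 × 10^-6) = 0.667795 × 10^3 V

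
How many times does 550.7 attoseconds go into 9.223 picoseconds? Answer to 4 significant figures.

(9.223 × 10⁻¹²) / (550.7 × 10⁻¹⁸) = 0.016748 × 10⁶

16750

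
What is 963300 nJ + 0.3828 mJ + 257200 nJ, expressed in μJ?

1603.3 μJ

In μJ:
  963300 nJ = 963300e-3 μJ = 963.3
  0.3828 mJ = 0.3828e3 μJ = 382.8
  257200 nJ = 257200e-3 μJ = 257.2
Sum: 963.3 + 382.8 + 257.2 = 1603.3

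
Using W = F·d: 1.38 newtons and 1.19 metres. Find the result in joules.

1.6422 joules

1.38 × 1.19 = 1.6422 J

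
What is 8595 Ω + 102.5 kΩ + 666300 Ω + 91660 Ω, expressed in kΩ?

In kΩ:
  8595 Ω = 8595 × 10^-3 kΩ = 8.595
  102.5 kΩ → 102.5
  666300 Ω = 666300 × 10^-3 kΩ = 666.3
  91660 Ω = 91660 × 10^-3 kΩ = 91.66
Sum: 8.595 + 102.5 + 666.3 + 91.66 = 869.055

869.055 kΩ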